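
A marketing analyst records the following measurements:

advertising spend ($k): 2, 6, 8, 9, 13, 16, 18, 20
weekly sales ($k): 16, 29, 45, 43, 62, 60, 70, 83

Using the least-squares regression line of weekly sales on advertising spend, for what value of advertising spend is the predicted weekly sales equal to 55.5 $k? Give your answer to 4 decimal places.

12.8115

n = 8, Σx = 92, Σy = 408, Σxy = 5639, Σx² = 1334
Sxx = Σx² − (Σx)²/n = 1334 − 1058 = 276
Sxy = Σxy − (Σx)(Σy)/n = 5639 − 4692 = 947
b = Sxy/Sxx = 947/276 = 3.431159
a = ȳ − b·x̄ = 51 − 3.431159·11.5 = 11.541667
Set a + b·x = 55.5: x = (55.5 − 11.541667) / 3.431159 = 12.811510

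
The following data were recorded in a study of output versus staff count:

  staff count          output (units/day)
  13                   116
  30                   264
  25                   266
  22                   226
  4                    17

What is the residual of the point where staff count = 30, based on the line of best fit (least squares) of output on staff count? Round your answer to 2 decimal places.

-29.39

n = 5, Σx = 94, Σy = 889, Σxy = 21118, Σx² = 2194
Sxx = Σx² − (Σx)²/n = 2194 − 1767.2 = 426.8
Sxy = Σxy − (Σx)(Σy)/n = 21118 − 16713.2 = 4404.8
b = Sxy/Sxx = 4404.8/426.8 = 10.320525
a = ȳ − b·x̄ = 177.8 − 10.320525·18.8 = -16.225867
ŷ(30) = -16.225867 + 10.320525·30 = 293.389878
residual = y − ŷ = 264 − 293.389878 = -29.389878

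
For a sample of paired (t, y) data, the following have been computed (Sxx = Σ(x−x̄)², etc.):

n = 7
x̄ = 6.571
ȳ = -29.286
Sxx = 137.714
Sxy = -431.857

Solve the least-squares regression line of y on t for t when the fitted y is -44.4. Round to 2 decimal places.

b = Sxy/Sxx = -431.857/137.714 = -3.135898
a = ȳ − b·x̄ = -29.286 − (-3.135898)·6.571 = -8.680017
Set a + b·x = -44.4: x = (-44.4 − (-8.680017)) / (-3.135898) = 11.390673

11.39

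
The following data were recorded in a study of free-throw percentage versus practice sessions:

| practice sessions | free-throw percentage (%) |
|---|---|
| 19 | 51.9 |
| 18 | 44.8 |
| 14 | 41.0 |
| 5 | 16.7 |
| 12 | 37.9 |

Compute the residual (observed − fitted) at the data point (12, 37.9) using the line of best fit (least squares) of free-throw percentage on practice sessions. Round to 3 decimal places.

3.140

n = 5, Σx = 68, Σy = 192.3, Σxy = 2904.8, Σx² = 1050
Sxx = Σx² − (Σx)²/n = 1050 − 924.8 = 125.2
Sxy = Σxy − (Σx)(Σy)/n = 2904.8 − 2615.28 = 289.52
b = Sxy/Sxx = 289.52/125.2 = 2.312460
a = ȳ − b·x̄ = 38.46 − 2.312460·13.6 = 7.010543
ŷ(12) = 7.010543 + 2.312460·12 = 34.760064
residual = y − ŷ = 37.9 − 34.760064 = 3.139936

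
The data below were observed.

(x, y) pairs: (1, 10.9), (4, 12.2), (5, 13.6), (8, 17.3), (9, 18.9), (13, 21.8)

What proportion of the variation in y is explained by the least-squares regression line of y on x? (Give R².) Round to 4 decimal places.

0.9726

n = 6, Σx = 40, Σy = 94.7, Σxy = 719.6, Σx² = 356, Σy² = 1584.35
Sxx = Σx² − (Σx)²/n = 356 − 266.666667 = 89.333333
Sxy = Σxy − (Σx)(Σy)/n = 719.6 − 631.333333 = 88.266667
Syy = Σy² − (Σy)²/n = 1584.35 − 1494.681667 = 89.668333
R² = Sxy²/(Sxx·Syy) = (88.266667)²/(89.333333·89.668333) = 0.972615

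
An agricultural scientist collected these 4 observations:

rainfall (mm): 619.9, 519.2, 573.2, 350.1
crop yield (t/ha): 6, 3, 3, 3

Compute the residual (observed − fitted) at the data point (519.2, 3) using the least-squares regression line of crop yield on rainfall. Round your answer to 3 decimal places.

n = 4, Σx = 2062.4, Σy = 15, Σxy = 8046.9, Σx² = 1104972.9
Sxx = Σx² − (Σx)²/n = 1104972.9 − 1063373.44 = 41599.46
Sxy = Σxy − (Σx)(Σy)/n = 8046.9 − 7734 = 312.9
b = Sxy/Sxx = 312.9/41599.46 = 0.007522
a = ȳ − b·x̄ = 3.75 − 0.007522·515.6 = -0.128205
ŷ(519.2) = -0.128205 + 0.007522·519.2 = 3.777078
residual = y − ŷ = 3 − 3.777078 = -0.777078

-0.777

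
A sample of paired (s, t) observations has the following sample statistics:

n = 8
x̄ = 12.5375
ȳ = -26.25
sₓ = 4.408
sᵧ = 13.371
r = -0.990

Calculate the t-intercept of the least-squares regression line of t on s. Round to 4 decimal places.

b = r · sᵧ/sₓ = -0.99 · 13.371/4.408 = -3.003015
a = ȳ − b·x̄ = -26.25 − (-3.003015)·12.5375 = 11.400300

11.4003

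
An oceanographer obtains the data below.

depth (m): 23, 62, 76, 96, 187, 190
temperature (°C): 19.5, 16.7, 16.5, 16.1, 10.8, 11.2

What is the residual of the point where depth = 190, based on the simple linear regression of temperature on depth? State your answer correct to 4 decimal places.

n = 6, Σx = 634, Σy = 90.8, Σxy = 8431.1, Σx² = 90434
Sxx = Σx² − (Σx)²/n = 90434 − 66992.666667 = 23441.333333
Sxy = Σxy − (Σx)(Σy)/n = 8431.1 − 9594.533333 = -1163.433333
b = Sxy/Sxx = -1163.433333/23441.333333 = -0.049632
a = ȳ − b·x̄ = 15.133333 − (-0.049632)·105.666667 = 20.377750
ŷ(190) = 20.377750 + (-0.049632)·190 = 10.947726
residual = y − ŷ = 11.2 − 10.947726 = 0.252274

0.2523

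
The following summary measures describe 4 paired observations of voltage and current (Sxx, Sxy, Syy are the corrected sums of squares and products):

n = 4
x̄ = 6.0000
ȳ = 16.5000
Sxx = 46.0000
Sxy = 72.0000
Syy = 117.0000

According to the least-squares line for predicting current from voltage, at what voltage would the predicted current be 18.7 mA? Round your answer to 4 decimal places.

b = Sxy/Sxx = 72/46 = 1.565217
a = ȳ − b·x̄ = 16.5 − 1.565217·6 = 7.108696
Set a + b·x = 18.7: x = (18.7 − 7.108696) / 1.565217 = 7.405556

7.4056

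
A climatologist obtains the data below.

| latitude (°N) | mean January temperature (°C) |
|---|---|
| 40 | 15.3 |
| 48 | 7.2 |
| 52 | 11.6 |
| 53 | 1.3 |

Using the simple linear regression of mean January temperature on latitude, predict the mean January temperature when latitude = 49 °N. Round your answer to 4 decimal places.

n = 4, Σx = 193, Σy = 35.4, Σxy = 1629.7, Σx² = 9417
Sxx = Σx² − (Σx)²/n = 9417 − 9312.25 = 104.75
Sxy = Σxy − (Σx)(Σy)/n = 1629.7 − 1708.05 = -78.35
b = Sxy/Sxx = -78.35/104.75 = -0.747971
a = ȳ − b·x̄ = 8.85 − (-0.747971)·48.25 = 44.939618
ŷ(49) = a + b·49 = 44.939618 + (-0.747971)·49 = 8.289021

8.2890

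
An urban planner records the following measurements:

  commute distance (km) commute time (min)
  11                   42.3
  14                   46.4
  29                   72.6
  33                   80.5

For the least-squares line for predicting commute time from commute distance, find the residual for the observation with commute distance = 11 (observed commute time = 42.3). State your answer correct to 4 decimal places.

0.5667

n = 4, Σx = 87, Σy = 241.8, Σxy = 5876.8, Σx² = 2247
Sxx = Σx² − (Σx)²/n = 2247 − 1892.25 = 354.75
Sxy = Σxy − (Σx)(Σy)/n = 5876.8 − 5259.15 = 617.65
b = Sxy/Sxx = 617.65/354.75 = 1.741085
a = ȳ − b·x̄ = 60.45 − 1.741085·21.75 = 22.581395
ŷ(11) = 22.581395 + 1.741085·11 = 41.733333
residual = y − ŷ = 42.3 − 41.733333 = 0.566667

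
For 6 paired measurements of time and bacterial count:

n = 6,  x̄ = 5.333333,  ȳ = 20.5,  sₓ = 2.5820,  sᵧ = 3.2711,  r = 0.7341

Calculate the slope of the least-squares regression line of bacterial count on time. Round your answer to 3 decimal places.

b = r · sᵧ/sₓ = 0.7341 · 3.2711/2.582 = 0.930021

0.930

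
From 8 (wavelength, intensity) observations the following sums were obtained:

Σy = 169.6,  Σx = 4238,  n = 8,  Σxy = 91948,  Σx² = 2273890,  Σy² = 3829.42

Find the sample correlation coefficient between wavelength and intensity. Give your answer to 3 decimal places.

0.810

Sxx = Σx² − (Σx)²/n = 2273890 − 2245080.5 = 28809.5
Sxy = Σxy − (Σx)(Σy)/n = 91948 − 89845.6 = 2102.4
Syy = Σy² − (Σy)²/n = 3829.42 − 3595.52 = 233.9
r = Sxy/√(Sxx·Syy) = 2102.4/√(6738542.05) = 2102.4/2595.870191 = 0.809902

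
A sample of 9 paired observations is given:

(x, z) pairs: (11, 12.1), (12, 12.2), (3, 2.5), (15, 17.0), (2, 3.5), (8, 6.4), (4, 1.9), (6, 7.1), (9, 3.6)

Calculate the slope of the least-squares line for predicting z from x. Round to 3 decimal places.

n = 9, Σx = 70, Σy = 66.3, Σxy = 682.8, Σx² = 700
Sxx = Σx² − (Σx)²/n = 700 − 544.444444 = 155.555556
Sxy = Σxy − (Σx)(Σy)/n = 682.8 − 515.666667 = 167.133333
b = Sxy/Sxx = 167.133333/155.555556 = 1.074429

1.074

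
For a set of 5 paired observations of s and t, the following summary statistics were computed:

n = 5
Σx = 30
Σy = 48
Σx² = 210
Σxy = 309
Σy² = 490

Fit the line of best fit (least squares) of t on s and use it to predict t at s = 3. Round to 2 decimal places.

7.50

Sxx = Σx² − (Σx)²/n = 210 − 180 = 30
Sxy = Σxy − (Σx)(Σy)/n = 309 − 288 = 21
b = Sxy/Sxx = 21/30 = 0.7
a = ȳ − b·x̄ = 9.6 − 0.7·6 = 5.4
ŷ(3) = a + b·3 = 5.4 + 0.7·3 = 7.5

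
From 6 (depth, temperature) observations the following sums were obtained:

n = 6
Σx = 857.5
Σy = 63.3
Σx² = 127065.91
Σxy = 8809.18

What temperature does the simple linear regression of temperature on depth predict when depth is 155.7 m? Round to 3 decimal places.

Sxx = Σx² − (Σx)²/n = 127065.91 − 122551.041667 = 4514.868333
Sxy = Σxy − (Σx)(Σy)/n = 8809.18 − 9046.625 = -237.445
b = Sxy/Sxx = -237.445/4514.868333 = -0.052592
a = ȳ − b·x̄ = 10.55 − (-0.052592)·142.916667 = 18.066243
ŷ(155.7) = a + b·155.7 = 18.066243 + (-0.052592)·155.7 = 9.877702

9.878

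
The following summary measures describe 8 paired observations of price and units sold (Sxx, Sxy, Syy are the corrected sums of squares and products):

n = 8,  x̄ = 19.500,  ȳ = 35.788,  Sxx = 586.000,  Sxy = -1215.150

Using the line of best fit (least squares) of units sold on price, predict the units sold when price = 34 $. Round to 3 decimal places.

5.720

b = Sxy/Sxx = -1215.15/586 = -2.073635
a = ȳ − b·x̄ = 35.788 − (-2.073635)·19.5 = 76.223879
ŷ(34) = a + b·34 = 76.223879 + (-2.073635)·34 = 5.720295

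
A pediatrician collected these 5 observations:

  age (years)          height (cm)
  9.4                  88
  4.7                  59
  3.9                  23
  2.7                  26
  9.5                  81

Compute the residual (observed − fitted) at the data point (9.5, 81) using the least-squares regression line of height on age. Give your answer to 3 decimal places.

-5.005

n = 5, Σx = 30.2, Σy = 277, Σxy = 2033.9, Σx² = 223.2
Sxx = Σx² − (Σx)²/n = 223.2 − 182.408 = 40.792
Sxy = Σxy − (Σx)(Σy)/n = 2033.9 − 1673.08 = 360.82
b = Sxy/Sxx = 360.82/40.792 = 8.845362
a = ȳ − b·x̄ = 55.4 − 8.845362·6.04 = 1.974015
ŷ(9.5) = 1.974015 + 8.845362·9.5 = 86.004952
residual = y − ŷ = 81 − 86.004952 = -5.004952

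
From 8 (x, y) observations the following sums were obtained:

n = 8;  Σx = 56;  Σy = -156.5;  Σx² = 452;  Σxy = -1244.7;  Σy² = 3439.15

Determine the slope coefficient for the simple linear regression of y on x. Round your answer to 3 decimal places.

-2.487

Sxx = Σx² − (Σx)²/n = 452 − 392 = 60
Sxy = Σxy − (Σx)(Σy)/n = -1244.7 − (-1095.5) = -149.2
b = Sxy/Sxx = -149.2/60 = -2.486667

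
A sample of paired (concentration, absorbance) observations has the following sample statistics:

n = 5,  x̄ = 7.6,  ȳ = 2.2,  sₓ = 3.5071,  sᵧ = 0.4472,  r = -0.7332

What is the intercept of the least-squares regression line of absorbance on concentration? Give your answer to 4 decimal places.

2.9105

b = r · sᵧ/sₓ = -0.7332 · 0.4472/3.5071 = -0.093492
a = ȳ − b·x̄ = 2.2 − (-0.093492)·7.6 = 2.910542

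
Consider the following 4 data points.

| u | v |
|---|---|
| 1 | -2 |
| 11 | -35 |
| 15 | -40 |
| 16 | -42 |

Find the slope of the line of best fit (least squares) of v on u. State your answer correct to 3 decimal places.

n = 4, Σx = 43, Σy = -119, Σxy = -1659, Σx² = 603
Sxx = Σx² − (Σx)²/n = 603 − 462.25 = 140.75
Sxy = Σxy − (Σx)(Σy)/n = -1659 − (-1279.25) = -379.75
b = Sxy/Sxx = -379.75/140.75 = -2.698046

-2.698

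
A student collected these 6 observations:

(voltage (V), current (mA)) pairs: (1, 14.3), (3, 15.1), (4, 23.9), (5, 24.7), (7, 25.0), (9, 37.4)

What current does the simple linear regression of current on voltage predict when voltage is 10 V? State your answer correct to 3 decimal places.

n = 6, Σx = 29, Σy = 140.4, Σxy = 790.3, Σx² = 181
Sxx = Σx² − (Σx)²/n = 181 − 140.166667 = 40.833333
Sxy = Σxy − (Σx)(Σy)/n = 790.3 − 678.6 = 111.7
b = Sxy/Sxx = 111.7/40.833333 = 2.735510
a = ȳ − b·x̄ = 23.4 − 2.735510·4.833333 = 10.178367
ŷ(10) = a + b·10 = 10.178367 + 2.735510·10 = 37.533469

37.533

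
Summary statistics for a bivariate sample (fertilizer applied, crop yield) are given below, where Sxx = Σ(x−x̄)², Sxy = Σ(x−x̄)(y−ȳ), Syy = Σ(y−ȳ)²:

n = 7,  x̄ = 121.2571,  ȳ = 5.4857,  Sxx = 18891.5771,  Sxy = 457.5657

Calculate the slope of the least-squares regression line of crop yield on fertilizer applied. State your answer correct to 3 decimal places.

b = Sxy/Sxx = 457.5657/18891.5771 = 0.024221

0.024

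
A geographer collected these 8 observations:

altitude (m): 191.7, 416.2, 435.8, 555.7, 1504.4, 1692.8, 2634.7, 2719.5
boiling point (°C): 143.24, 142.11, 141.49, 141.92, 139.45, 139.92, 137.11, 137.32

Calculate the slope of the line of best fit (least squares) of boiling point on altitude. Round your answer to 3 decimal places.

-0.002

n = 8, Σx = 10150.8, Σy = 1122.56, Σxy = 1408462.189, Σx² = 20174811
Sxx = Σx² − (Σx)²/n = 20174811 − 12879842.58 = 7294968.42
Sxy = Σxy − (Σx)(Σy)/n = 1408462.189 − 1424360.256 = -15898.067
b = Sxy/Sxx = -15898.067/7294968.42 = -0.002179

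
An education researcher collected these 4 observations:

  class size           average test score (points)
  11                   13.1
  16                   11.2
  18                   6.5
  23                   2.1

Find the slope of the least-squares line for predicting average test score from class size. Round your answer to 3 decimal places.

-0.955

n = 4, Σx = 68, Σy = 32.9, Σxy = 488.6, Σx² = 1230
Sxx = Σx² − (Σx)²/n = 1230 − 1156 = 74
Sxy = Σxy − (Σx)(Σy)/n = 488.6 − 559.3 = -70.7
b = Sxy/Sxx = -70.7/74 = -0.955405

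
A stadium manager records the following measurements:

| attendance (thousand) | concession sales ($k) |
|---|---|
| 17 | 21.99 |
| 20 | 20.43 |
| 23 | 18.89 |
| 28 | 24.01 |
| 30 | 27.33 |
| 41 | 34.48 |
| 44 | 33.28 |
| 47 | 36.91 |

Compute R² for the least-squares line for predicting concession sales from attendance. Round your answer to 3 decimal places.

0.914

n = 8, Σx = 250, Σy = 217.32, Σxy = 7321.85, Σx² = 8728, Σy² = 6239.963
Sxx = Σx² − (Σx)²/n = 8728 − 7812.5 = 915.5
Sxy = Σxy − (Σx)(Σy)/n = 7321.85 − 6791.25 = 530.6
Syy = Σy² − (Σy)²/n = 6239.963 − 5903.4978 = 336.4652
R² = Sxy²/(Sxx·Syy) = (530.6)²/(915.5·336.4652) = 0.913979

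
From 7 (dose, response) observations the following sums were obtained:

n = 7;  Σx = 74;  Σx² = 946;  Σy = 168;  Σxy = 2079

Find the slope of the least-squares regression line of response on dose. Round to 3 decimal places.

Sxx = Σx² − (Σx)²/n = 946 − 782.285714 = 163.714286
Sxy = Σxy − (Σx)(Σy)/n = 2079 − 1776 = 303
b = Sxy/Sxx = 303/163.714286 = 1.850785

1.851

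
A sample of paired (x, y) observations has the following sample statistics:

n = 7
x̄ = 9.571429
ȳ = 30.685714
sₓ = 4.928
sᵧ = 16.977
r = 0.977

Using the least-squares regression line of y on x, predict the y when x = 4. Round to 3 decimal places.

b = r · sᵧ/sₓ = 0.977 · 16.977/4.928 = 3.365773
a = ȳ − b·x̄ = 30.685714 − 3.365773·9.571429 = -1.529543
ŷ(4) = a + b·4 = -1.529543 + 3.365773·4 = 11.933549

11.934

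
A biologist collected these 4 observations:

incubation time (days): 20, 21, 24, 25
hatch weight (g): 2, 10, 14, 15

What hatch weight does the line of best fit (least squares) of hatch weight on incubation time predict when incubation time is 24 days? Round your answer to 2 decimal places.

n = 4, Σx = 90, Σy = 41, Σxy = 961, Σx² = 2042
Sxx = Σx² − (Σx)²/n = 2042 − 2025 = 17
Sxy = Σxy − (Σx)(Σy)/n = 961 − 922.5 = 38.5
b = Sxy/Sxx = 38.5/17 = 2.264706
a = ȳ − b·x̄ = 10.25 − 2.264706·22.5 = -40.705882
ŷ(24) = a + b·24 = -40.705882 + 2.264706·24 = 13.647059

13.65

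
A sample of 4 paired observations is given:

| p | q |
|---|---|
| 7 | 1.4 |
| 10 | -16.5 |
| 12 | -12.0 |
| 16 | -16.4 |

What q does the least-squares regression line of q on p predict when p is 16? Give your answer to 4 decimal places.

-18.9000

n = 4, Σx = 45, Σy = -43.5, Σxy = -561.6, Σx² = 549
Sxx = Σx² − (Σx)²/n = 549 − 506.25 = 42.75
Sxy = Σxy − (Σx)(Σy)/n = -561.6 − (-489.375) = -72.225
b = Sxy/Sxx = -72.225/42.75 = -1.689474
a = ȳ − b·x̄ = -10.875 − (-1.689474)·11.25 = 8.131579
ŷ(16) = a + b·16 = 8.131579 + (-1.689474)·16 = -18.9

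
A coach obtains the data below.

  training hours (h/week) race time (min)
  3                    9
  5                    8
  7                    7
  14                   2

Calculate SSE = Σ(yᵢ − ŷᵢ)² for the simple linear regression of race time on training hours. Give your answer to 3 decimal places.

n = 4, Σx = 29, Σy = 26, Σxy = 144, Σx² = 279, Σy² = 198
Sxx = Σx² − (Σx)²/n = 279 − 210.25 = 68.75
Sxy = Σxy − (Σx)(Σy)/n = 144 − 188.5 = -44.5
Syy = Σy² − (Σy)²/n = 198 − 169 = 29
b = Sxy/Sxx = -44.5/68.75 = -0.647273
SSE = Syy − b·Sxy = 29 − (-0.647273)·(-44.5) = 0.196364

0.196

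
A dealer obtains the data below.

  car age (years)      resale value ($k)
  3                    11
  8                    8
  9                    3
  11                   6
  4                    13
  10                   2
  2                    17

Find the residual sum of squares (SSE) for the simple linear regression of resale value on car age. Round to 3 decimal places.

33.957

n = 7, Σx = 47, Σy = 60, Σxy = 296, Σx² = 395, Σy² = 692
Sxx = Σx² − (Σx)²/n = 395 − 315.571429 = 79.428571
Sxy = Σxy − (Σx)(Σy)/n = 296 − 402.857143 = -106.857143
Syy = Σy² − (Σy)²/n = 692 − 514.285714 = 177.714286
b = Sxy/Sxx = -106.857143/79.428571 = -1.345324
SSE = Syy − b·Sxy = 177.714286 − (-1.345324)·(-106.857143) = 33.956835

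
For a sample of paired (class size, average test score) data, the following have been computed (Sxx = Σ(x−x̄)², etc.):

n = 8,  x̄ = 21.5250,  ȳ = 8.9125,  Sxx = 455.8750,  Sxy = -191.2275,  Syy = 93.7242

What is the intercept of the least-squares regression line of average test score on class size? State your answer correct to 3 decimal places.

17.942

b = Sxy/Sxx = -191.2275/455.875 = -0.419474
a = ȳ − b·x̄ = 8.9125 − (-0.419474)·21.525 = 17.941668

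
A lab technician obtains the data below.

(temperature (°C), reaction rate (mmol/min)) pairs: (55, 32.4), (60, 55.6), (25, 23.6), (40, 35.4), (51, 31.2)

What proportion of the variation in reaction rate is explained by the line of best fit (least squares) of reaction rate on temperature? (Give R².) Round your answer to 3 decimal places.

n = 5, Σx = 231, Σy = 178.2, Σxy = 8715.2, Σx² = 11451, Σy² = 6924.68
Sxx = Σx² − (Σx)²/n = 11451 − 10672.2 = 778.8
Sxy = Σxy − (Σx)(Σy)/n = 8715.2 − 8232.84 = 482.36
Syy = Σy² − (Σy)²/n = 6924.68 − 6351.048 = 573.632
R² = Sxy²/(Sxx·Syy) = (482.36)²/(778.8·573.632) = 0.520815

0.521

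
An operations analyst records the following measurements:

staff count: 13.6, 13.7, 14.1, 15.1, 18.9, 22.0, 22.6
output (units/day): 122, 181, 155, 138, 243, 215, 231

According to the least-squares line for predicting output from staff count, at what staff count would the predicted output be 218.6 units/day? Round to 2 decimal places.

n = 7, Σx = 120, Σy = 1285, Σxy = 22951.5, Σx² = 2151.44
Sxx = Σx² − (Σx)²/n = 2151.44 − 2057.142857 = 94.297143
Sxy = Σxy − (Σx)(Σy)/n = 22951.5 − 22028.571429 = 922.928571
b = Sxy/Sxx = 922.928571/94.297143 = 9.787450
a = ȳ − b·x̄ = 183.571429 − 9.787450·17.142857 = 15.786571
Set a + b·x = 218.6: x = (218.6 − 15.786571) / 9.787450 = 20.721784

20.72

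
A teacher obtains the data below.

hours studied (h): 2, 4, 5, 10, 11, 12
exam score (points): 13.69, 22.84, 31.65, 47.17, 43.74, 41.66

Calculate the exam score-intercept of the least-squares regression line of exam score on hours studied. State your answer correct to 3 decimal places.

n = 6, Σx = 44, Σy = 200.75, Σxy = 1729.75, Σx² = 410
Sxx = Σx² − (Σx)²/n = 410 − 322.666667 = 87.333333
Sxy = Σxy − (Σx)(Σy)/n = 1729.75 − 1472.166667 = 257.583333
b = Sxy/Sxx = 257.583333/87.333333 = 2.949427
a = ȳ − b·x̄ = 33.458333 − 2.949427·7.333333 = 11.829198

11.829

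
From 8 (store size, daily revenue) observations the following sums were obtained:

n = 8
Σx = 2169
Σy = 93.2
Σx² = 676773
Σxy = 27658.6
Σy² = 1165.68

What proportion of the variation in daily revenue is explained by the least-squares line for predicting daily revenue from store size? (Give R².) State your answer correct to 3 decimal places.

0.806

Sxx = Σx² − (Σx)²/n = 676773 − 588070.125 = 88702.875
Sxy = Σxy − (Σx)(Σy)/n = 27658.6 − 25268.85 = 2389.75
Syy = Σy² − (Σy)²/n = 1165.68 − 1085.78 = 79.9
R² = Sxy²/(Sxx·Syy) = (2389.75)²/(88702.875·79.9) = 0.805787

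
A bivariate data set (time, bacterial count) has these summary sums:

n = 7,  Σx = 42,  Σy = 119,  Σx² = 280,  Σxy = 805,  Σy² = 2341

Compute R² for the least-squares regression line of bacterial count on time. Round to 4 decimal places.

0.9300

Sxx = Σx² − (Σx)²/n = 280 − 252 = 28
Sxy = Σxy − (Σx)(Σy)/n = 805 − 714 = 91
Syy = Σy² − (Σy)²/n = 2341 − 2023 = 318
R² = Sxy²/(Sxx·Syy) = (91)²/(28·318) = 0.930031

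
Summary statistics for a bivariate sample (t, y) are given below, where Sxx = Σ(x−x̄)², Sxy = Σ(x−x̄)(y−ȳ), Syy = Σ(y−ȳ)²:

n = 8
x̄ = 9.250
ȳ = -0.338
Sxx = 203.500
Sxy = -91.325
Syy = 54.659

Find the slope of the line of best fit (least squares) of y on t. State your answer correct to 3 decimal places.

-0.449

b = Sxy/Sxx = -91.325/203.5 = -0.448771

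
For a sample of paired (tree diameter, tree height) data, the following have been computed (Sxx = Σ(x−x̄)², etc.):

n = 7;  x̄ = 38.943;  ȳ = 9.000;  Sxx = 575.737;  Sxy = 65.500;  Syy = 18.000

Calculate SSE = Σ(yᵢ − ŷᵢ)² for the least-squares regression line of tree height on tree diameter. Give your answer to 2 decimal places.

10.55

b = Sxy/Sxx = 65.5/575.737 = 0.113767
SSE = Syy − b·Sxy = 18 − 0.113767·65.5 = 10.548247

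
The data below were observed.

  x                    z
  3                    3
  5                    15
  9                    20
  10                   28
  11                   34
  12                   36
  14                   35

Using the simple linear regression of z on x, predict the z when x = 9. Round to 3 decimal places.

23.994

n = 7, Σx = 64, Σy = 171, Σxy = 1840, Σx² = 676
Sxx = Σx² − (Σx)²/n = 676 − 585.142857 = 90.857143
Sxy = Σxy − (Σx)(Σy)/n = 1840 − 1563.428571 = 276.571429
b = Sxy/Sxx = 276.571429/90.857143 = 3.044025
a = ȳ − b·x̄ = 24.428571 − 3.044025·9.142857 = -3.402516
ŷ(9) = a + b·9 = -3.402516 + 3.044025·9 = 23.993711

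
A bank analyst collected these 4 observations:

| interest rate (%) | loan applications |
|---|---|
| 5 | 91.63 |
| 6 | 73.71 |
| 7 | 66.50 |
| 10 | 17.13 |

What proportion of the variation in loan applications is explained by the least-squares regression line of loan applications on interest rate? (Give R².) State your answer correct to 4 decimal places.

n = 4, Σx = 28, Σy = 248.97, Σxy = 1537.21, Σx² = 210, Σy² = 18544.9079
Sxx = Σx² − (Σx)²/n = 210 − 196 = 14
Sxy = Σxy − (Σx)(Σy)/n = 1537.21 − 1742.79 = -205.58
Syy = Σy² − (Σy)²/n = 18544.9079 − 15496.515225 = 3048.392675
R² = Sxy²/(Sxx·Syy) = (-205.58)²/(14·3048.392675) = 0.990291

0.9903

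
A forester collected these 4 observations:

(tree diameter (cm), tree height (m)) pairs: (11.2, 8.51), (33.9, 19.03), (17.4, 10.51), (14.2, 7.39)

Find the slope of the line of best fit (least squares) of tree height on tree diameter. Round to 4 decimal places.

n = 4, Σx = 76.7, Σy = 45.44, Σxy = 1028.241, Σx² = 1779.05
Sxx = Σx² − (Σx)²/n = 1779.05 − 1470.7225 = 308.3275
Sxy = Σxy − (Σx)(Σy)/n = 1028.241 − 871.312 = 156.929
b = Sxy/Sxx = 156.929/308.3275 = 0.508969

0.5090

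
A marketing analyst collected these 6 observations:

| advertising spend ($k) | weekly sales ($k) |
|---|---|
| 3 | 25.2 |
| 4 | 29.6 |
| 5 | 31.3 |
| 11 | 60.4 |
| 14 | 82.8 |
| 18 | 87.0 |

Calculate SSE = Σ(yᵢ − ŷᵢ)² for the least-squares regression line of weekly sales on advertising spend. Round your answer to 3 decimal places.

n = 6, Σx = 55, Σy = 316.3, Σxy = 3740.1, Σx² = 691, Σy² = 20563.89
Sxx = Σx² − (Σx)²/n = 691 − 504.166667 = 186.833333
Sxy = Σxy − (Σx)(Σy)/n = 3740.1 − 2899.416667 = 840.683333
Syy = Σy² − (Σy)²/n = 20563.89 − 16674.281667 = 3889.608333
b = Sxy/Sxx = 840.683333/186.833333 = 4.499643
SSE = Syy − b·Sxy = 3889.608333 − 4.499643·840.683333 = 106.833310

106.833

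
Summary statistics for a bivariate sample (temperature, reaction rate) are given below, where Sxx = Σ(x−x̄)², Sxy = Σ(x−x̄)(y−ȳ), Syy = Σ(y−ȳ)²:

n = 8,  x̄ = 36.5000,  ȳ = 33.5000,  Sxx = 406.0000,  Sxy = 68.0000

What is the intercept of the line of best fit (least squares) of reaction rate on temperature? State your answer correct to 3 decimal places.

b = Sxy/Sxx = 68/406 = 0.167488
a = ȳ − b·x̄ = 33.5 − 0.167488·36.5 = 27.386700

27.387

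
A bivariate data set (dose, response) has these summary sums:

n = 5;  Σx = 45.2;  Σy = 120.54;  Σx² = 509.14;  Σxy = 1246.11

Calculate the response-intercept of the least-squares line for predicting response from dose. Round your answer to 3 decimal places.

Sxx = Σx² − (Σx)²/n = 509.14 − 408.608 = 100.532
Sxy = Σxy − (Σx)(Σy)/n = 1246.11 − 1089.6816 = 156.4284
b = Sxy/Sxx = 156.4284/100.532 = 1.556006
a = ȳ − b·x̄ = 24.108 − 1.556006·9.04 = 10.041705

10.042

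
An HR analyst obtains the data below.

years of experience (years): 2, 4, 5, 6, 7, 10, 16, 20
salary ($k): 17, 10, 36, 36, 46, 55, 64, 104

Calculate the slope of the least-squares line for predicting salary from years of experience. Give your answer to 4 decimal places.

n = 8, Σx = 70, Σy = 368, Σxy = 4446, Σx² = 886
Sxx = Σx² − (Σx)²/n = 886 − 612.5 = 273.5
Sxy = Σxy − (Σx)(Σy)/n = 4446 − 3220 = 1226
b = Sxy/Sxx = 1226/273.5 = 4.482633

4.4826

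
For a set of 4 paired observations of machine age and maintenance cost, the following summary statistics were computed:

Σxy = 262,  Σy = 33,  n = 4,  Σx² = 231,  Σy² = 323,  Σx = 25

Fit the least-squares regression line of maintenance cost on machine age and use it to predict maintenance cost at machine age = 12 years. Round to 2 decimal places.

12.54

Sxx = Σx² − (Σx)²/n = 231 − 156.25 = 74.75
Sxy = Σxy − (Σx)(Σy)/n = 262 − 206.25 = 55.75
b = Sxy/Sxx = 55.75/74.75 = 0.745819
a = ȳ − b·x̄ = 8.25 − 0.745819·6.25 = 3.588629
ŷ(12) = a + b·12 = 3.588629 + 0.745819·12 = 12.538462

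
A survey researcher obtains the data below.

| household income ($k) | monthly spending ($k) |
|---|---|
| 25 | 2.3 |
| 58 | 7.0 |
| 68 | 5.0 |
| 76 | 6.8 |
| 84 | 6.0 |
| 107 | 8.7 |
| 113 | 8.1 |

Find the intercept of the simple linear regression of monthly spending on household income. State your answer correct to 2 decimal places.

n = 7, Σx = 531, Σy = 43.9, Σxy = 3670.5, Σx² = 45663
Sxx = Σx² − (Σx)²/n = 45663 − 40280.142857 = 5382.857143
Sxy = Σxy − (Σx)(Σy)/n = 3670.5 − 3330.128571 = 340.371429
b = Sxy/Sxx = 340.371429/5382.857143 = 0.063232
a = ȳ − b·x̄ = 6.271429 − 0.063232·75.857143 = 1.474793

1.47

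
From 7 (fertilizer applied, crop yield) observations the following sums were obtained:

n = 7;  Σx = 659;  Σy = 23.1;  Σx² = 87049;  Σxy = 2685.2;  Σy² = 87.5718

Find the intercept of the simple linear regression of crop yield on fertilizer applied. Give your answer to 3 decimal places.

1.378

Sxx = Σx² − (Σx)²/n = 87049 − 62040.142857 = 25008.857143
Sxy = Σxy − (Σx)(Σy)/n = 2685.2 − 2174.7 = 510.5
b = Sxy/Sxx = 510.5/25008.857143 = 0.020413
a = ȳ − b·x̄ = 3.3 − 0.020413·94.142857 = 1.378284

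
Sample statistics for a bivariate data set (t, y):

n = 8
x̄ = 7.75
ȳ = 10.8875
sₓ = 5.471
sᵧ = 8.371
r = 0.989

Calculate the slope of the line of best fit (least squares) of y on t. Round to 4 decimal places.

1.5132

b = r · sᵧ/sₓ = 0.989 · 8.371/5.471 = 1.513237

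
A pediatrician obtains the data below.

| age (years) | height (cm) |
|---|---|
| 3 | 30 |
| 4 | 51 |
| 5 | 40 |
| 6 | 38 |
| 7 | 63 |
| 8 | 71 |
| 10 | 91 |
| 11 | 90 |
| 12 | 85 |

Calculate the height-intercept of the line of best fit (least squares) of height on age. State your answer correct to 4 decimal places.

n = 9, Σx = 66, Σy = 559, Σxy = 4651, Σx² = 564
Sxx = Σx² − (Σx)²/n = 564 − 484 = 80
Sxy = Σxy − (Σx)(Σy)/n = 4651 − 4099.333333 = 551.666667
b = Sxy/Sxx = 551.666667/80 = 6.895833
a = ȳ − b·x̄ = 62.111111 − 6.895833·7.333333 = 11.541667

11.5417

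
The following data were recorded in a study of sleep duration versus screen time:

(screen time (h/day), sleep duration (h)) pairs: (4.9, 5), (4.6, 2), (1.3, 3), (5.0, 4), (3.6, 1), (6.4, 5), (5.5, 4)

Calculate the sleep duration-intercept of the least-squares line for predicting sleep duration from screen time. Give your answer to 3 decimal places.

1.235

n = 7, Σx = 31.3, Σy = 24, Σxy = 115.2, Σx² = 156.03
Sxx = Σx² − (Σx)²/n = 156.03 − 139.955714 = 16.074286
Sxy = Σxy − (Σx)(Σy)/n = 115.2 − 107.314286 = 7.885714
b = Sxy/Sxx = 7.885714/16.074286 = 0.490579
a = ȳ − b·x̄ = 3.428571 − 0.490579·4.471429 = 1.234980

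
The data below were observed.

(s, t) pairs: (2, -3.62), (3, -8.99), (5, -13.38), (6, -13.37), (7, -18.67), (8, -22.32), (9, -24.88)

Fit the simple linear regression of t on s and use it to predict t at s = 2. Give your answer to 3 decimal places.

-4.370

n = 7, Σx = 40, Σy = -105.23, Σxy = -714.5, Σx² = 268
Sxx = Σx² − (Σx)²/n = 268 − 228.571429 = 39.428571
Sxy = Σxy − (Σx)(Σy)/n = -714.5 − (-601.314286) = -113.185714
b = Sxy/Sxx = -113.185714/39.428571 = -2.870652
a = ȳ − b·x̄ = -15.032857 − (-2.870652)·5.714286 = 1.370870
ŷ(2) = a + b·2 = 1.370870 + (-2.870652)·2 = -4.370435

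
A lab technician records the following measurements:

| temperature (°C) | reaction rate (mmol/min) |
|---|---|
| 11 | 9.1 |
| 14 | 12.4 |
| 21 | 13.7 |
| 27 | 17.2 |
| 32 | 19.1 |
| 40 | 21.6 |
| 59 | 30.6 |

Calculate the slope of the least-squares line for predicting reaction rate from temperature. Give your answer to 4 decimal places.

n = 7, Σx = 204, Σy = 123.7, Σxy = 4306.4, Σx² = 7592
Sxx = Σx² − (Σx)²/n = 7592 − 5945.142857 = 1646.857143
Sxy = Σxy − (Σx)(Σy)/n = 4306.4 − 3604.971429 = 701.428571
b = Sxy/Sxx = 701.428571/1646.857143 = 0.425920

0.4259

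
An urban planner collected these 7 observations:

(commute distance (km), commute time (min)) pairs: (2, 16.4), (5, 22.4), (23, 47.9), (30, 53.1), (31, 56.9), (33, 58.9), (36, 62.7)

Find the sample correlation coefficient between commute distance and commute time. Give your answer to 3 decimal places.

0.997

n = 7, Σx = 160, Σy = 318.3, Σxy = 8804.3, Σx² = 4804, Σy² = 16522.85
Sxx = Σx² − (Σx)²/n = 4804 − 3657.142857 = 1146.857143
Sxy = Σxy − (Σx)(Σy)/n = 8804.3 − 7275.428571 = 1528.871429
Syy = Σy² − (Σy)²/n = 16522.85 − 14473.555714 = 2049.294286
r = Sxy/√(Sxx·Syy) = 1528.871429/√(2350247.789388) = 1528.871429/1533.051790 = 0.997273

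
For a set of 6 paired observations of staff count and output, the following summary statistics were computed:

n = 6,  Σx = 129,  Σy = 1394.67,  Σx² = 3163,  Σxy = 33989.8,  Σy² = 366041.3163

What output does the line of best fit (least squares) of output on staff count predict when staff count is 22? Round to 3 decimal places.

Sxx = Σx² − (Σx)²/n = 3163 − 2773.5 = 389.5
Sxy = Σxy − (Σx)(Σy)/n = 33989.8 − 29985.405 = 4004.395
b = Sxy/Sxx = 4004.395/389.5 = 10.280860
a = ȳ − b·x̄ = 232.445 − 10.280860·21.5 = 11.406508
ŷ(22) = a + b·22 = 11.406508 + 10.280860·22 = 237.585430

237.585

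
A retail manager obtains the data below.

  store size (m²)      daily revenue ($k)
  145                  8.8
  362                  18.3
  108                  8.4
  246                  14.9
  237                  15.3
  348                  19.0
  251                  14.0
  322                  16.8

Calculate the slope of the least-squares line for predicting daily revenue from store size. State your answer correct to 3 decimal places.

n = 8, Σx = 2019, Σy = 115.5, Σxy = 31634.9, Σx² = 568207
Sxx = Σx² − (Σx)²/n = 568207 − 509545.125 = 58661.875
Sxy = Σxy − (Σx)(Σy)/n = 31634.9 − 29149.3125 = 2485.5875
b = Sxy/Sxx = 2485.5875/58661.875 = 0.042371

0.042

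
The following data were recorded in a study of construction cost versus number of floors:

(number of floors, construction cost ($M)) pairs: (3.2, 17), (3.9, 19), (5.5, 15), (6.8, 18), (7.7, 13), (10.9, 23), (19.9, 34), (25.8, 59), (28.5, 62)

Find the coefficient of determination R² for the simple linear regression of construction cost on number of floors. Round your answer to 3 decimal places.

0.917

n = 9, Σx = 112.2, Σy = 260, Σxy = 4650, Σx² = 2153.94, Σy² = 10378
Sxx = Σx² − (Σx)²/n = 2153.94 − 1398.76 = 755.18
Sxy = Σxy − (Σx)(Σy)/n = 4650 − 3241.333333 = 1408.666667
Syy = Σy² − (Σy)²/n = 10378 − 7511.111111 = 2866.888889
R² = Sxy²/(Sxx·Syy) = (1408.666667)²/(755.18·2866.888889) = 0.916548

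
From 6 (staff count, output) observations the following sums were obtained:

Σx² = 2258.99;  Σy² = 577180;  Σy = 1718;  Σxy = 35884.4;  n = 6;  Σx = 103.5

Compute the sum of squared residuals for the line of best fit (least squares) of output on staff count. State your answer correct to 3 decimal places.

2811.034

Sxx = Σx² − (Σx)²/n = 2258.99 − 1785.375 = 473.615
Sxy = Σxy − (Σx)(Σy)/n = 35884.4 − 29635.5 = 6248.9
Syy = Σy² − (Σy)²/n = 577180 − 491920.666667 = 85259.333333
b = Sxy/Sxx = 6248.9/473.615 = 13.194050
SSE = Syy − b·Sxy = 85259.333333 − 13.194050·6248.9 = 2811.034166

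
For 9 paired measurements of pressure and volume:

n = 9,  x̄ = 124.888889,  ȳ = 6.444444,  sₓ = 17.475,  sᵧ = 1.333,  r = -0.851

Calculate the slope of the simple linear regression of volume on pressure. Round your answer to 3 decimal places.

-0.065

b = r · sᵧ/sₓ = -0.851 · 1.333/17.475 = -0.064915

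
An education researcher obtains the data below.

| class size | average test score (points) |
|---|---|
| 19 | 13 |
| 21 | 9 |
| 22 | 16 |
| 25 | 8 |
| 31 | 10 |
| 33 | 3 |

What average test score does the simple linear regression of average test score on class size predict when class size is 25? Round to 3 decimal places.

9.924

n = 6, Σx = 151, Σy = 59, Σxy = 1397, Σx² = 3961
Sxx = Σx² − (Σx)²/n = 3961 − 3800.166667 = 160.833333
Sxy = Σxy − (Σx)(Σy)/n = 1397 − 1484.833333 = -87.833333
b = Sxy/Sxx = -87.833333/160.833333 = -0.546114
a = ȳ − b·x̄ = 9.833333 − (-0.546114)·25.166667 = 23.577202
ŷ(25) = a + b·25 = 23.577202 + (-0.546114)·25 = 9.924352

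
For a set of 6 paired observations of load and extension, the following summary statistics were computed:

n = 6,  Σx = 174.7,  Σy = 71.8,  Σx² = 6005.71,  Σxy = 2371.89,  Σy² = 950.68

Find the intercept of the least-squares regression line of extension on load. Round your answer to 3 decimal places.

3.054

Sxx = Σx² − (Σx)²/n = 6005.71 − 5086.681667 = 919.028333
Sxy = Σxy − (Σx)(Σy)/n = 2371.89 − 2090.576667 = 281.313333
b = Sxy/Sxx = 281.313333/919.028333 = 0.306099
a = ȳ − b·x̄ = 11.966667 − 0.306099·29.116667 = 3.054094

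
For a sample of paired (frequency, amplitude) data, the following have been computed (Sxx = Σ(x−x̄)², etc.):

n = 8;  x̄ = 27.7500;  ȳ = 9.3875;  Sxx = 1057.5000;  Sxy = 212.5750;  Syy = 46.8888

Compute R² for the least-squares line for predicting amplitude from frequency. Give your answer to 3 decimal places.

0.911

R² = Sxy²/(Sxx·Syy) = (212.575)²/(1057.5·46.8888) = 0.911328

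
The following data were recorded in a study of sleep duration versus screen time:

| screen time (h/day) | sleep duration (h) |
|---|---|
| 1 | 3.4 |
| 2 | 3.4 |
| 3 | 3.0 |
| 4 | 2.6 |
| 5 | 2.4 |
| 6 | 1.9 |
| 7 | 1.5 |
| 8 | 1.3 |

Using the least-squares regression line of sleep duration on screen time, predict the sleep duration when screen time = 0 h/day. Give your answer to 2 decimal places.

n = 8, Σx = 36, Σy = 19.5, Σxy = 73.9, Σx² = 204
Sxx = Σx² − (Σx)²/n = 204 − 162 = 42
Sxy = Σxy − (Σx)(Σy)/n = 73.9 − 87.75 = -13.85
b = Sxy/Sxx = -13.85/42 = -0.329762
a = ȳ − b·x̄ = 2.4375 − (-0.329762)·4.5 = 3.921429
ŷ(0) = a + b·0 = 3.921429 + (-0.329762)·0 = 3.921429

3.92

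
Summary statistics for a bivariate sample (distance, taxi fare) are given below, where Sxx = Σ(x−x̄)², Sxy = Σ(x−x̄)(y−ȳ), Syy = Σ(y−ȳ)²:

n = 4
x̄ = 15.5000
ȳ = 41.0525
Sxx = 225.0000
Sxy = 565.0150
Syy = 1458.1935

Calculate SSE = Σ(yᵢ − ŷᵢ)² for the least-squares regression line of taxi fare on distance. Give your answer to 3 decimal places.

b = Sxy/Sxx = 565.015/225 = 2.511178
SSE = Syy − b·Sxy = 1458.1935 − 2.511178·565.015 = 39.340388

39.340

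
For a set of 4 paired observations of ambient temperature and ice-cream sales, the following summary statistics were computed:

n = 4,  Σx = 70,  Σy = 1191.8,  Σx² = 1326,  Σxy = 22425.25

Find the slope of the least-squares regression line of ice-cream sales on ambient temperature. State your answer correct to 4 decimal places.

Sxx = Σx² − (Σx)²/n = 1326 − 1225 = 101
Sxy = Σxy − (Σx)(Σy)/n = 22425.25 − 20856.5 = 1568.75
b = Sxy/Sxx = 1568.75/101 = 15.532178

15.5322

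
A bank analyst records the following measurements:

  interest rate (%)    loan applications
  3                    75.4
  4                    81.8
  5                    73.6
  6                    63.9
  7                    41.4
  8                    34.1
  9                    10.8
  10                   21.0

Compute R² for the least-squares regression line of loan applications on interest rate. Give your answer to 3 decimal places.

n = 8, Σx = 52, Σy = 402, Σxy = 2174.6, Σx² = 380, Σy² = 25310.98
Sxx = Σx² − (Σx)²/n = 380 − 338 = 42
Sxy = Σxy − (Σx)(Σy)/n = 2174.6 − 2613 = -438.4
Syy = Σy² − (Σy)²/n = 25310.98 − 20200.5 = 5110.48
R² = Sxy²/(Sxx·Syy) = (-438.4)²/(42·5110.48) = 0.895427

0.895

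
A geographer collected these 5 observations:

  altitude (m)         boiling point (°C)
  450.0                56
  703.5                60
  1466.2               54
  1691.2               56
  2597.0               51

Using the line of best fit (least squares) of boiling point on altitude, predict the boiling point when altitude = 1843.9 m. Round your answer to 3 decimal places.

n = 5, Σx = 6907.9, Σy = 277, Σxy = 373739, Σx² = 12451721.13
Sxx = Σx² − (Σx)²/n = 12451721.13 − 9543816.482 = 2907904.648
Sxy = Σxy − (Σx)(Σy)/n = 373739 − 382697.66 = -8958.66
b = Sxy/Sxx = -8958.66/2907904.648 = -0.003081
a = ȳ − b·x̄ = 55.4 − (-0.003081)·1381.58 = 59.656366
ŷ(1843.9) = a + b·1843.9 = 59.656366 + (-0.003081)·1843.9 = 53.975687

53.976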